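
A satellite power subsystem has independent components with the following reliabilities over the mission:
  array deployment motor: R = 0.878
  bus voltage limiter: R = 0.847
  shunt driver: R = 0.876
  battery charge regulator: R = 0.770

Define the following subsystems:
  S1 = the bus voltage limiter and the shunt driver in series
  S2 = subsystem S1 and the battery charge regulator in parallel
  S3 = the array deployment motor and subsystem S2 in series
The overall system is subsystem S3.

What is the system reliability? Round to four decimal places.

0.8259

Series (bus voltage limiter and shunt driver): 0.847000 × 0.876000 = 0.741972
Parallel ([0.741972] and battery charge regulator): 1 − (1 − 0.741972)(1 − 0.770000) = 0.940654
Series (array deployment motor and [0.940654]): 0.878000 × 0.940654 = 0.8259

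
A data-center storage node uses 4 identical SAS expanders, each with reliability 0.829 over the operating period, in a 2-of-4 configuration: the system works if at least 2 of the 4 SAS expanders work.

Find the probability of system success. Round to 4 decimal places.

R = Σ_{i=2}^{4} C(4,i) p^i (1−p)^{4−i} with p = 0.829
C(4,2)·0.829^2·0.171^2 = 0.120574
C(4,3)·0.829^3·0.171^1 = 0.389690
C(4,4)·0.829^4·0.171^0 = 0.472300
Sum = 0.9826

0.9826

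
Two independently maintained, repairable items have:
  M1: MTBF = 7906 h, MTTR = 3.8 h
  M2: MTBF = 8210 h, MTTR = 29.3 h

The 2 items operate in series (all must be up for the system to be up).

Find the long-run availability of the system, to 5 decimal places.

A(M1) = MTBF/(MTBF+MTTR) = 7906/(7906+3.8) = 0.999520
A(M2) = MTBF/(MTBF+MTTR) = 8210/(8210+29.3) = 0.996444
Series availability: 0.999520 × 0.996444 = 0.99597

0.99597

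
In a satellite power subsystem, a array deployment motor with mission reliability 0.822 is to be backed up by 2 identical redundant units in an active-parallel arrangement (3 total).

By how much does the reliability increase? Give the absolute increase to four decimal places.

R_before = 0.822
R_after = 1 − (1 − 0.822)^3 = 0.9944
ΔR = 0.9944 − 0.822 = 0.1724

0.1724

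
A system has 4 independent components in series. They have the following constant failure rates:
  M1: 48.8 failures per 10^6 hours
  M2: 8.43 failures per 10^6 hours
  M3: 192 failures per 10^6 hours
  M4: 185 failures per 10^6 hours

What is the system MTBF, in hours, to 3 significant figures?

Series of exponential components: λ_sys = Σ λ_i
λ_sys = 0.0000488 + 0.00000843 + 0.000192 + 0.000185 = 4.3423e-04 /h
MTBF = 1 / λ_sys = 2300 h

2300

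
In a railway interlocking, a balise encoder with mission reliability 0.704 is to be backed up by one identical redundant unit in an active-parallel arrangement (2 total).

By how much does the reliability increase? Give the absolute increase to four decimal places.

0.2084

R_before = 0.704
R_after = 1 − (1 − 0.704)^2 = 0.9124
ΔR = 0.9124 − 0.704 = 0.2084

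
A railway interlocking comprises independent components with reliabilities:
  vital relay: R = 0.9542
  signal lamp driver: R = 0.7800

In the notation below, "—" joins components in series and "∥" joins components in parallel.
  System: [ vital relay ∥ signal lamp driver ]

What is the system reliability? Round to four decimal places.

Parallel (vital relay and signal lamp driver): 1 − (1 − 0.954200)(1 − 0.780000) = 0.9899

0.9899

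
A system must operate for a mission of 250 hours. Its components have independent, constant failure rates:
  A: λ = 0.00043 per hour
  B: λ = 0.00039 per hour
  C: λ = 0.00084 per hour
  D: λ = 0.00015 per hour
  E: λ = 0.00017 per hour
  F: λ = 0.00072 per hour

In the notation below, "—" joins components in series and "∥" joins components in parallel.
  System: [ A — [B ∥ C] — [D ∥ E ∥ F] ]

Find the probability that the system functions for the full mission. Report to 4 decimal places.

0.8821

R(A) = exp(−0.00043 × 250) = 0.898077
R(B) = exp(−0.00039 × 250) = 0.907102
R(C) = exp(−0.00084 × 250) = 0.810584
R(D) = exp(−0.00015 × 250) = 0.963194
R(E) = exp(−0.00017 × 250) = 0.958390
R(F) = exp(−0.00072 × 250) = 0.835270
Parallel (B and C): 1 − (1 − 0.907102)(1 − 0.810584) = 0.982404
Parallel (D, E, and F): 1 − (1 − 0.963194)(1 − 0.958390)(1 − 0.835270) = 0.999748
Series (A, [0.982404], and [0.999748]): 0.898077 × 0.982404 × 0.999748 = 0.8821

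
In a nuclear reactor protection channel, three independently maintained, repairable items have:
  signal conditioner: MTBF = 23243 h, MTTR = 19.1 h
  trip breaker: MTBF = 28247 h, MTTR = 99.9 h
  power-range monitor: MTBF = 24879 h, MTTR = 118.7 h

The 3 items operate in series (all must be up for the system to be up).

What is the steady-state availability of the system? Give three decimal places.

0.991

A(signal conditioner) = MTBF/(MTBF+MTTR) = 23243/(23243+19.1) = 0.999179
A(trip breaker) = MTBF/(MTBF+MTTR) = 28247/(28247+99.9) = 0.996476
A(power-range monitor) = MTBF/(MTBF+MTTR) = 24879/(24879+118.7) = 0.995252
Series availability: 0.999179 × 0.996476 × 0.995252 = 0.991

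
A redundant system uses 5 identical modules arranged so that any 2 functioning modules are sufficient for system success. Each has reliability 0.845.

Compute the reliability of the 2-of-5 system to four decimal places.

0.9975

R = Σ_{i=2}^{5} C(5,i) p^i (1−p)^{5−i} with p = 0.845
C(5,2)·0.845^2·0.155^3 = 0.026589
C(5,3)·0.845^3·0.155^2 = 0.144955
C(5,4)·0.845^4·0.155^1 = 0.395120
C(5,5)·0.845^5·0.155^0 = 0.430808
Sum = 0.9975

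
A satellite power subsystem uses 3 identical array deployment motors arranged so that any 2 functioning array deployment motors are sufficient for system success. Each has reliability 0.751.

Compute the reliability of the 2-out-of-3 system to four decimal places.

0.8449

R = Σ_{i=2}^{3} C(3,i) p^i (1−p)^{3−i} with p = 0.751
C(3,2)·0.751^2·0.249^1 = 0.421309
C(3,3)·0.751^3·0.249^0 = 0.423565
Sum = 0.8449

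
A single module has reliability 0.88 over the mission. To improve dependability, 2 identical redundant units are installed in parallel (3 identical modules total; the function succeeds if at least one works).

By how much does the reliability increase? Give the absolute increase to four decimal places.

R_before = 0.88
R_after = 1 − (1 − 0.88)^3 = 0.9983
ΔR = 0.9983 − 0.88 = 0.1183

0.1183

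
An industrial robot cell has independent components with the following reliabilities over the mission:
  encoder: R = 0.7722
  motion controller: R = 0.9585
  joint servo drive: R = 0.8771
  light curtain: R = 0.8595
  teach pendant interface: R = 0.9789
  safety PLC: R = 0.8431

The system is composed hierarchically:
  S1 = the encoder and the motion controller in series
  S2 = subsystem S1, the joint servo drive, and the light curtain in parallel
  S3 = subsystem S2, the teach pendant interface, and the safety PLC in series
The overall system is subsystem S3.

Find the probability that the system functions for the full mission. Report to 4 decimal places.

0.8216

Series (encoder and motion controller): 0.772200 × 0.958500 = 0.740154
Parallel ([0.740154], joint servo drive, and light curtain): 1 − (1 − 0.740154)(1 − 0.877100)(1 − 0.859500) = 0.995513
Series ([0.995513], teach pendant interface, and safety PLC): 0.995513 × 0.978900 × 0.843100 = 0.8216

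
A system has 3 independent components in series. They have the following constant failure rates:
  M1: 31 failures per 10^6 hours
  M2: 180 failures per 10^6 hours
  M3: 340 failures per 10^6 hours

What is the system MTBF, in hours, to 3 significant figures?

1810

Series of exponential components: λ_sys = Σ λ_i
λ_sys = 0.000031 + 0.00018 + 0.00034 = 5.5100e-04 /h
MTBF = 1 / λ_sys = 1810 h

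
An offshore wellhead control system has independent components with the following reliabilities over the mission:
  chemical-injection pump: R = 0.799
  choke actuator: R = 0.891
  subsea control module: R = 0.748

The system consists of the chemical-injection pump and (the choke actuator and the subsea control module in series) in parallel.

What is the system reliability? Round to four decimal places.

0.9330

Series (choke actuator and subsea control module): 0.891000 × 0.748000 = 0.666468
Parallel (chemical-injection pump and [0.666468]): 1 − (1 − 0.799000)(1 − 0.666468) = 0.9330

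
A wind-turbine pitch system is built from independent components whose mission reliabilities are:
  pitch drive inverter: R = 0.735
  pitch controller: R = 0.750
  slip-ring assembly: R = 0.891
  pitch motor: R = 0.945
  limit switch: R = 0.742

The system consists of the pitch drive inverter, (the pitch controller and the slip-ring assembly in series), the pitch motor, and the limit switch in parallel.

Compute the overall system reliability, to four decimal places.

0.9988

Series (pitch controller and slip-ring assembly): 0.750000 × 0.891000 = 0.668250
Parallel (pitch drive inverter, [0.668250], pitch motor, and limit switch): 1 − (1 − 0.735000)(1 − 0.668250)(1 − 0.945000)(1 − 0.742000) = 0.9988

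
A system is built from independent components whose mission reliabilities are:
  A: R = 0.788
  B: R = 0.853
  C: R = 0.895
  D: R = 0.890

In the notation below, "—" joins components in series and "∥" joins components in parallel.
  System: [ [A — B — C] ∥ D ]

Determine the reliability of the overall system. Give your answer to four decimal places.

Series (A, B, and C): 0.788000 × 0.853000 × 0.895000 = 0.601587
Parallel ([0.601587] and D): 1 − (1 − 0.601587)(1 − 0.890000) = 0.9562

0.9562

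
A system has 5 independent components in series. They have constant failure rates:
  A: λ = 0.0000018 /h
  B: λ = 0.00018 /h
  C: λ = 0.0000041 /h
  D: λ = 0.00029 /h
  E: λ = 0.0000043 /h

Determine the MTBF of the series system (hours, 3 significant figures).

Series of exponential components: λ_sys = Σ λ_i
λ_sys = 0.0000018 + 0.00018 + 0.0000041 + 0.00029 + 0.0000043 = 4.8020e-04 /h
MTBF = 1 / λ_sys = 2080 h

2080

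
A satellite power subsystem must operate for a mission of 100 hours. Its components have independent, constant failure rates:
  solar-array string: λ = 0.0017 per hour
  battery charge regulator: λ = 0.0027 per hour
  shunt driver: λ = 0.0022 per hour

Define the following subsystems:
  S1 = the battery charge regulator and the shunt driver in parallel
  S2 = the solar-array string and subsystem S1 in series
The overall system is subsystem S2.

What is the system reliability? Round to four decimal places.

0.8042

R(solar-array string) = exp(−0.0017 × 100) = 0.843665
R(battery charge regulator) = exp(−0.0027 × 100) = 0.763379
R(shunt driver) = exp(−0.0022 × 100) = 0.802519
Parallel (battery charge regulator and shunt driver): 1 − (1 − 0.763379)(1 − 0.802519) = 0.953272
Series (solar-array string and [0.953272]): 0.843665 × 0.953272 = 0.8042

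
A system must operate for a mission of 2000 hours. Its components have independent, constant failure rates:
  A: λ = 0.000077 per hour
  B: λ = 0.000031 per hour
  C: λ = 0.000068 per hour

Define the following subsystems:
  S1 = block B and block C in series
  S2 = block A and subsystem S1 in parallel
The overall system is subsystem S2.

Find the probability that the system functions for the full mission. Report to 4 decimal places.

0.9744

R(A) = exp(−0.000077 × 2000) = 0.857272
R(B) = exp(−0.000031 × 2000) = 0.939883
R(C) = exp(−0.000068 × 2000) = 0.872843
Series (B and C): 0.939883 × 0.872843 = 0.820370
Parallel (A and [0.820370]): 1 − (1 − 0.857272)(1 − 0.820370) = 0.9744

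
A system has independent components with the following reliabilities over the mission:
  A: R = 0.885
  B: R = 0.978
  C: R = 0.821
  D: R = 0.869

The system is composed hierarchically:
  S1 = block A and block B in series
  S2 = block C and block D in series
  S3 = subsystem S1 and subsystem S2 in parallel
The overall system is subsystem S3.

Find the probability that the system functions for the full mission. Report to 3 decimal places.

Series (A and B): 0.88500 × 0.97800 = 0.86553
Series (C and D): 0.82100 × 0.86900 = 0.71345
Parallel ([0.86553] and [0.71345]): 1 − (1 − 0.86553)(1 − 0.71345) = 0.961

0.961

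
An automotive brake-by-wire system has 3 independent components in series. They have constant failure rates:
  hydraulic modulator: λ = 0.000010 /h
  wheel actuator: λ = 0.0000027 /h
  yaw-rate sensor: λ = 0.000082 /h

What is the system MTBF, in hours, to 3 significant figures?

10600

Series of exponential components: λ_sys = Σ λ_i
λ_sys = 0.000010 + 0.0000027 + 0.000082 = 9.4700e-05 /h
MTBF = 1 / λ_sys = 10600 h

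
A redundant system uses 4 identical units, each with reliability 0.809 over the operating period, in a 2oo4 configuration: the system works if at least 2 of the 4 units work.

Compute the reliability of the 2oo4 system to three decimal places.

R = Σ_{i=2}^{4} C(4,i) p^i (1−p)^{4−i} with p = 0.809
C(4,2)·0.809^2·0.191^2 = 0.14326
C(4,3)·0.809^3·0.191^1 = 0.40452
C(4,4)·0.809^4·0.191^0 = 0.42835
Sum = 0.976

0.976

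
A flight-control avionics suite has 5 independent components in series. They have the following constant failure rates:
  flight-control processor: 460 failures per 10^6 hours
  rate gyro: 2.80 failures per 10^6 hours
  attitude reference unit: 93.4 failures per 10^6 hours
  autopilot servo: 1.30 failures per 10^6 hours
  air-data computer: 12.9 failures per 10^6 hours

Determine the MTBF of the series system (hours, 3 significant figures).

1750

Series of exponential components: λ_sys = Σ λ_i
λ_sys = 0.000460 + 0.00000280 + 0.0000934 + 0.00000130 + 0.0000129 = 5.7040e-04 /h
MTBF = 1 / λ_sys = 1750 h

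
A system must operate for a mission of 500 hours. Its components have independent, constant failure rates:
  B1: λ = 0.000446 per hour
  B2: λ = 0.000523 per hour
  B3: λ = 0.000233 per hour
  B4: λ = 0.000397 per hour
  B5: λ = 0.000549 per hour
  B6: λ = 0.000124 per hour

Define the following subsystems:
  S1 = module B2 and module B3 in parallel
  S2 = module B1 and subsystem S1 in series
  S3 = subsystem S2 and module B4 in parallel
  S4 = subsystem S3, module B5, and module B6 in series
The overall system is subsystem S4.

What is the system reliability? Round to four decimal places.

R(B1) = exp(−0.000446 × 500) = 0.800115
R(B2) = exp(−0.000523 × 500) = 0.769896
R(B3) = exp(−0.000233 × 500) = 0.890030
R(B4) = exp(−0.000397 × 500) = 0.819960
R(B5) = exp(−0.000549 × 500) = 0.759952
R(B6) = exp(−0.000124 × 500) = 0.939883
Parallel (B2 and B3): 1 − (1 − 0.769896)(1 − 0.890030) = 0.974695
Series (B1 and [0.974695]): 0.800115 × 0.974695 = 0.779868
Parallel ([0.779868] and B4): 1 − (1 − 0.779868)(1 − 0.819960) = 0.960367
Series ([0.960367], B5, and B6): 0.960367 × 0.759952 × 0.939883 = 0.6860

0.6860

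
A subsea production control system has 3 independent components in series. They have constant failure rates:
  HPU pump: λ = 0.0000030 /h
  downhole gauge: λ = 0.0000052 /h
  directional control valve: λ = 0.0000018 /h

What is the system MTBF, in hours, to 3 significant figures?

100000

Series of exponential components: λ_sys = Σ λ_i
λ_sys = 0.0000030 + 0.0000052 + 0.0000018 = 1.0000e-05 /h
MTBF = 1 / λ_sys = 100000 h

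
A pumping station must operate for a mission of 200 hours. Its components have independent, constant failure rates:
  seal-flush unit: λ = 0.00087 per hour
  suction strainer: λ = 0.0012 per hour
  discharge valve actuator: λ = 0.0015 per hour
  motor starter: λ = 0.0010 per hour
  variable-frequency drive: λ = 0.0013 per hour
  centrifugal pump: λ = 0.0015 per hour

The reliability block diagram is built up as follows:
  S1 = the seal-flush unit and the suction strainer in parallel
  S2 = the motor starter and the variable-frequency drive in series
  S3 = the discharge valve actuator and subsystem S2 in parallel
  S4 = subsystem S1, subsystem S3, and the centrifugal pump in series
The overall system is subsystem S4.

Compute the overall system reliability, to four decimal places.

0.6472

R(seal-flush unit) = exp(−0.00087 × 200) = 0.840297
R(suction strainer) = exp(−0.0012 × 200) = 0.786628
R(discharge valve actuator) = exp(−0.0015 × 200) = 0.740818
R(motor starter) = exp(−0.0010 × 200) = 0.818731
R(variable-frequency drive) = exp(−0.0013 × 200) = 0.771052
R(centrifugal pump) = exp(−0.0015 × 200) = 0.740818
Parallel (seal-flush unit and suction strainer): 1 − (1 − 0.840297)(1 − 0.786628) = 0.965924
Series (motor starter and variable-frequency drive): 0.818731 × 0.771052 = 0.631284
Parallel (discharge valve actuator and [0.631284]): 1 − (1 − 0.740818)(1 − 0.631284) = 0.904435
Series ([0.965924], [0.904435], and centrifugal pump): 0.965924 × 0.904435 × 0.740818 = 0.6472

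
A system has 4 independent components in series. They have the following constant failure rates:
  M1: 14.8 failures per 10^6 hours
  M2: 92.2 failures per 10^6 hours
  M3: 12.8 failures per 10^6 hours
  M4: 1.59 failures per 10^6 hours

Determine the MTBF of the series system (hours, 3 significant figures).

8240

Series of exponential components: λ_sys = Σ λ_i
λ_sys = 0.0000148 + 0.0000922 + 0.0000128 + 0.00000159 = 1.2139e-04 /h
MTBF = 1 / λ_sys = 8240 h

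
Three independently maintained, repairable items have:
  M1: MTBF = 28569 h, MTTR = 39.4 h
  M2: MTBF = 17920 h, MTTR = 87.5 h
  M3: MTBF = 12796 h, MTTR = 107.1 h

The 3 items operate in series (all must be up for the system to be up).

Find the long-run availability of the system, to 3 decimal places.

0.986

A(M1) = MTBF/(MTBF+MTTR) = 28569/(28569+39.4) = 0.998623
A(M2) = MTBF/(MTBF+MTTR) = 17920/(17920+87.5) = 0.995141
A(M3) = MTBF/(MTBF+MTTR) = 12796/(12796+107.1) = 0.991700
Series availability: 0.998623 × 0.995141 × 0.991700 = 0.986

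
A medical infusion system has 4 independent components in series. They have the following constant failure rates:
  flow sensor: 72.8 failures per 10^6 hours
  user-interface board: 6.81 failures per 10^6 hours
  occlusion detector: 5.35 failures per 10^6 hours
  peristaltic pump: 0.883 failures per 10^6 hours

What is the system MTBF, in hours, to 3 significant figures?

Series of exponential components: λ_sys = Σ λ_i
λ_sys = 0.0000728 + 0.00000681 + 0.00000535 + 0.000000883 = 8.5843e-05 /h
MTBF = 1 / λ_sys = 11600 h

11600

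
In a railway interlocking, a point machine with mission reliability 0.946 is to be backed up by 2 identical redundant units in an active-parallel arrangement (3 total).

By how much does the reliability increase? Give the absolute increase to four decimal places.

0.0538

R_before = 0.946
R_after = 1 − (1 − 0.946)^3 = 0.9998
ΔR = 0.9998 − 0.946 = 0.0538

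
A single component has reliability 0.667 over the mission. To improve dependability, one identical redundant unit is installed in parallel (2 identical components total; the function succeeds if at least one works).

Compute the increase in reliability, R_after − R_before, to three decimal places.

0.222

R_before = 0.667
R_after = 1 − (1 − 0.667)^2 = 0.889
ΔR = 0.889 − 0.667 = 0.222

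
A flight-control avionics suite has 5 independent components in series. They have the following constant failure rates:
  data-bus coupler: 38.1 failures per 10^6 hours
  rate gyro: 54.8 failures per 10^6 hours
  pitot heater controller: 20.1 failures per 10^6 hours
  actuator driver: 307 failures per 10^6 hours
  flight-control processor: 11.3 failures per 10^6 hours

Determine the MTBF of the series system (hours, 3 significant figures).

Series of exponential components: λ_sys = Σ λ_i
λ_sys = 0.0000381 + 0.0000548 + 0.0000201 + 0.000307 + 0.0000113 = 4.3130e-04 /h
MTBF = 1 / λ_sys = 2320 h

2320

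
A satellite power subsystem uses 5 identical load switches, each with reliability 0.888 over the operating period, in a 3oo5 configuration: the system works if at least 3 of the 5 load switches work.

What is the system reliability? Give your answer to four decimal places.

R = Σ_{i=3}^{5} C(5,i) p^i (1−p)^{5−i} with p = 0.888
C(5,3)·0.888^3·0.112^2 = 0.087836
C(5,4)·0.888^4·0.112^1 = 0.348209
C(5,5)·0.888^5·0.112^0 = 0.552160
Sum = 0.9882

0.9882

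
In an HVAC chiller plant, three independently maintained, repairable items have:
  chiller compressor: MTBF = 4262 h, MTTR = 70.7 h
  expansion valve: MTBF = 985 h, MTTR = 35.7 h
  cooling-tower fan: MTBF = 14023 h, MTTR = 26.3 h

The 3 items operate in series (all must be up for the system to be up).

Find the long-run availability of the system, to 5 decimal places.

A(chiller compressor) = MTBF/(MTBF+MTTR) = 4262/(4262+70.7) = 0.983682
A(expansion valve) = MTBF/(MTBF+MTTR) = 985/(985+35.7) = 0.965024
A(cooling-tower fan) = MTBF/(MTBF+MTTR) = 14023/(14023+26.3) = 0.998128
Series availability: 0.983682 × 0.965024 × 0.998128 = 0.94750

0.94750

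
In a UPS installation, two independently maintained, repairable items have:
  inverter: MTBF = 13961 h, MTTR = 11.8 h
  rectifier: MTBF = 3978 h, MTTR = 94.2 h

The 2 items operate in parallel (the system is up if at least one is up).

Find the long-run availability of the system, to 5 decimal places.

0.99998

A(inverter) = MTBF/(MTBF+MTTR) = 13961/(13961+11.8) = 0.999156
A(rectifier) = MTBF/(MTBF+MTTR) = 3978/(3978+94.2) = 0.976868
Parallel availability: 1 − (1 − 0.999156)(1 − 0.976868) = 0.99998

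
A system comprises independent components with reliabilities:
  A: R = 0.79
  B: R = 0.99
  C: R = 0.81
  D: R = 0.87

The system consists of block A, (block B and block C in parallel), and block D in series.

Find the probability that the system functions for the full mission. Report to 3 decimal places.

0.686

Parallel (B and C): 1 − (1 − 0.99000)(1 − 0.81000) = 0.99810
Series (A, [0.99810], and D): 0.79000 × 0.99810 × 0.87000 = 0.686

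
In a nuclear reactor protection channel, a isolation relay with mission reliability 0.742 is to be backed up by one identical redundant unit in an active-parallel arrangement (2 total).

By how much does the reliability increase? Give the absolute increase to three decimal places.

R_before = 0.742
R_after = 1 − (1 − 0.742)^2 = 0.933
ΔR = 0.933 − 0.742 = 0.191

0.191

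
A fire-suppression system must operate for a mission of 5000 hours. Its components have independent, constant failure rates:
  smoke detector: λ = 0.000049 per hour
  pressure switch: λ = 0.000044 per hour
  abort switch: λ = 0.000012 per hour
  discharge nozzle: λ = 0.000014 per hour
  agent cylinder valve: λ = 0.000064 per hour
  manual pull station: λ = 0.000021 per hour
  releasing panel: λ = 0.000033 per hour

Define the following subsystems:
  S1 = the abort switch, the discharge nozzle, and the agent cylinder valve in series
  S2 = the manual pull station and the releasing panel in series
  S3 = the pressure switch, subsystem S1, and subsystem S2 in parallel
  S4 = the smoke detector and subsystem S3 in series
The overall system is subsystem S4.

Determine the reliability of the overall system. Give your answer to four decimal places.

0.7695

R(smoke detector) = exp(−0.000049 × 5000) = 0.782705
R(pressure switch) = exp(−0.000044 × 5000) = 0.802519
R(abort switch) = exp(−0.000012 × 5000) = 0.941765
R(discharge nozzle) = exp(−0.000014 × 5000) = 0.932394
R(agent cylinder valve) = exp(−0.000064 × 5000) = 0.726149
R(manual pull station) = exp(−0.000021 × 5000) = 0.900325
R(releasing panel) = exp(−0.000033 × 5000) = 0.847894
Series (abort switch, discharge nozzle, and agent cylinder valve): 0.941765 × 0.932394 × 0.726149 = 0.637629
Series (manual pull station and releasing panel): 0.900325 × 0.847894 = 0.763380
Parallel (pressure switch, [0.637629], and [0.763380]): 1 − (1 − 0.802519)(1 − 0.637629)(1 − 0.763380) = 0.983067
Series (smoke detector and [0.983067]): 0.782705 × 0.983067 = 0.7695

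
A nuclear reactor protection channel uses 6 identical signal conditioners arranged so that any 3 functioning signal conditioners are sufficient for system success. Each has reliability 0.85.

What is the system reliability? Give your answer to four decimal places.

0.9941

R = Σ_{i=3}^{6} C(6,i) p^i (1−p)^{6−i} with p = 0.85
C(6,3)·0.85^3·0.15^3 = 0.041453
C(6,4)·0.85^4·0.15^2 = 0.176177
C(6,5)·0.85^5·0.15^1 = 0.399335
C(6,6)·0.85^6·0.15^0 = 0.377150
Sum = 0.9941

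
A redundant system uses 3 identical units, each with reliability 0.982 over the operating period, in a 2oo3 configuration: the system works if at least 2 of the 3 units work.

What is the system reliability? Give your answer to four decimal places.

R = Σ_{i=2}^{3} C(3,i) p^i (1−p)^{3−i} with p = 0.982
C(3,2)·0.982^2·0.018^1 = 0.052073
C(3,3)·0.982^3·0.018^0 = 0.946966
Sum = 0.9990

0.9990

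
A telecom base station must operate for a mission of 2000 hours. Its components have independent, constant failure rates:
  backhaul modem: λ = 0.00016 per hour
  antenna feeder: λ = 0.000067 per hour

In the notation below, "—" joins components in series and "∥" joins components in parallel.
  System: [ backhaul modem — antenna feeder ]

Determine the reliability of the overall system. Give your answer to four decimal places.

R(backhaul modem) = exp(−0.00016 × 2000) = 0.726149
R(antenna feeder) = exp(−0.000067 × 2000) = 0.874590
Series (backhaul modem and antenna feeder): 0.726149 × 0.874590 = 0.6351

0.6351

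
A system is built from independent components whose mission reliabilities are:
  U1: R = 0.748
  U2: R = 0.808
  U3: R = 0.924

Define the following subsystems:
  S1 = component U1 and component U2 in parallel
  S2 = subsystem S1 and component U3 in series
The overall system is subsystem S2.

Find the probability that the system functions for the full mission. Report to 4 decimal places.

Parallel (U1 and U2): 1 − (1 − 0.748000)(1 − 0.808000) = 0.951616
Series ([0.951616] and U3): 0.951616 × 0.924000 = 0.8793

0.8793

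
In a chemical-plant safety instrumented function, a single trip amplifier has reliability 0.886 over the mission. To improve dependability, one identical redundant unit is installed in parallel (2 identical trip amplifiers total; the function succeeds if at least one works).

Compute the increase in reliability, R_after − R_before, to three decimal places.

0.101

R_before = 0.886
R_after = 1 − (1 − 0.886)^2 = 0.987
ΔR = 0.987 − 0.886 = 0.101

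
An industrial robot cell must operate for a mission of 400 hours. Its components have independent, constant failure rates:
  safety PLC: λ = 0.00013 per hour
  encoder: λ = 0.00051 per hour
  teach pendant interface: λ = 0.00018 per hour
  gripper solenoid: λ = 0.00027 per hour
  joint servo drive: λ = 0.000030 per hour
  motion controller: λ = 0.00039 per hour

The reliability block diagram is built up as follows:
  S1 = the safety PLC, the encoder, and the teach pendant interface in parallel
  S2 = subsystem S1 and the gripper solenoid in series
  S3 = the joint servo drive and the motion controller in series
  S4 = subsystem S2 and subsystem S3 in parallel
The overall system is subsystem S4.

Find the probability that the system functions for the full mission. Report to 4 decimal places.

R(safety PLC) = exp(−0.00013 × 400) = 0.949329
R(encoder) = exp(−0.00051 × 400) = 0.815462
R(teach pendant interface) = exp(−0.00018 × 400) = 0.930531
R(gripper solenoid) = exp(−0.00027 × 400) = 0.897628
R(joint servo drive) = exp(−0.000030 × 400) = 0.988072
R(motion controller) = exp(−0.00039 × 400) = 0.855559
Parallel (safety PLC, encoder, and teach pendant interface): 1 − (1 − 0.949329)(1 − 0.815462)(1 − 0.930531) = 0.999350
Series ([0.999350] and gripper solenoid): 0.999350 × 0.897628 = 0.897045
Series (joint servo drive and motion controller): 0.988072 × 0.855559 = 0.845354
Parallel ([0.897045] and [0.845354]): 1 − (1 − 0.897045)(1 − 0.845354) = 0.9841

0.9841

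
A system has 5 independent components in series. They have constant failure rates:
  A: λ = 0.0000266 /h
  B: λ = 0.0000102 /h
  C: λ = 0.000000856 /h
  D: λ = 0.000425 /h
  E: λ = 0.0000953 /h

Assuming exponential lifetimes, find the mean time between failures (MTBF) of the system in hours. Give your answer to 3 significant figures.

Series of exponential components: λ_sys = Σ λ_i
λ_sys = 0.0000266 + 0.0000102 + 0.000000856 + 0.000425 + 0.0000953 = 5.5796e-04 /h
MTBF = 1 / λ_sys = 1790 h

1790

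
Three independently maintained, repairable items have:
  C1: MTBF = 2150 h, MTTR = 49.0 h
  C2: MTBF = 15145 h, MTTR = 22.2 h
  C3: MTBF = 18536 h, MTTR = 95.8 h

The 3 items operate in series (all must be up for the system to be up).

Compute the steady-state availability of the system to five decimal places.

A(C1) = MTBF/(MTBF+MTTR) = 2150/(2150+49.0) = 0.977717
A(C2) = MTBF/(MTBF+MTTR) = 15145/(15145+22.2) = 0.998536
A(C3) = MTBF/(MTBF+MTTR) = 18536/(18536+95.8) = 0.994858
Series availability: 0.977717 × 0.998536 × 0.994858 = 0.97127

0.97127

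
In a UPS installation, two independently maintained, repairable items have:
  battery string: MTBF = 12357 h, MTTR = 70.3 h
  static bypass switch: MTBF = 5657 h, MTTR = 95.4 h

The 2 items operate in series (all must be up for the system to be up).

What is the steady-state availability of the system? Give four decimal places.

A(battery string) = MTBF/(MTBF+MTTR) = 12357/(12357+70.3) = 0.994343
A(static bypass switch) = MTBF/(MTBF+MTTR) = 5657/(5657+95.4) = 0.983416
Series availability: 0.994343 × 0.983416 = 0.9779

0.9779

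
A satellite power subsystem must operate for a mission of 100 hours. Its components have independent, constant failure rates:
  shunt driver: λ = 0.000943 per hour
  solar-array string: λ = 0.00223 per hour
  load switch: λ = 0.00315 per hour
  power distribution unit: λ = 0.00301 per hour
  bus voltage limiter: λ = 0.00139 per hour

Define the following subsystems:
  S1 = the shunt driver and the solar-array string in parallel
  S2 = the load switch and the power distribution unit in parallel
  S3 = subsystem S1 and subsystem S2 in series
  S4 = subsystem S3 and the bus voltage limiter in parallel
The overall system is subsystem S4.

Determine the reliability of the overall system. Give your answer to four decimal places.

0.9887

R(shunt driver) = exp(−0.000943 × 100) = 0.910010
R(solar-array string) = exp(−0.00223 × 100) = 0.800115
R(load switch) = exp(−0.00315 × 100) = 0.729789
R(power distribution unit) = exp(−0.00301 × 100) = 0.740078
R(bus voltage limiter) = exp(−0.00139 × 100) = 0.870228
Parallel (shunt driver and solar-array string): 1 − (1 − 0.910010)(1 − 0.800115) = 0.982012
Parallel (load switch and power distribution unit): 1 − (1 − 0.729789)(1 − 0.740078) = 0.929766
Series ([0.982012] and [0.929766]): 0.982012 × 0.929766 = 0.913041
Parallel ([0.913041] and bus voltage limiter): 1 − (1 − 0.913041)(1 − 0.870228) = 0.9887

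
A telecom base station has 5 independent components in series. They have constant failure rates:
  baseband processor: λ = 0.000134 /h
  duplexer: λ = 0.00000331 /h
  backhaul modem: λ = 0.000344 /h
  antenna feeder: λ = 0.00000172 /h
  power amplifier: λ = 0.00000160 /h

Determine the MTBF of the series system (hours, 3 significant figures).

Series of exponential components: λ_sys = Σ λ_i
λ_sys = 0.000134 + 0.00000331 + 0.000344 + 0.00000172 + 0.00000160 = 4.8463e-04 /h
MTBF = 1 / λ_sys = 2060 h

2060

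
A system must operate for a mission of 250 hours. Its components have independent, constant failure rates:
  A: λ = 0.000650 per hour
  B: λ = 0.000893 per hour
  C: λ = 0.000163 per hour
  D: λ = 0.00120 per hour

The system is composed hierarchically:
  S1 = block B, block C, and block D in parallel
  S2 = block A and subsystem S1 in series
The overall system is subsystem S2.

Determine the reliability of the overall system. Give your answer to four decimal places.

R(A) = exp(−0.000650 × 250) = 0.850016
R(B) = exp(−0.000893 × 250) = 0.799915
R(C) = exp(−0.000163 × 250) = 0.960069
R(D) = exp(−0.00120 × 250) = 0.740818
Parallel (B, C, and D): 1 − (1 − 0.799915)(1 − 0.960069)(1 − 0.740818) = 0.997929
Series (A and [0.997929]): 0.850016 × 0.997929 = 0.8483

0.8483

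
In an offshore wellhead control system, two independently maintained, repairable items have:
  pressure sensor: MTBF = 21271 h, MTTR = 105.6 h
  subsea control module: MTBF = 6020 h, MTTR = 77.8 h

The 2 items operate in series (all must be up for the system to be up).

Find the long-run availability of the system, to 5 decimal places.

A(pressure sensor) = MTBF/(MTBF+MTTR) = 21271/(21271+105.6) = 0.995060
A(subsea control module) = MTBF/(MTBF+MTTR) = 6020/(6020+77.8) = 0.987241
Series availability: 0.995060 × 0.987241 = 0.98236

0.98236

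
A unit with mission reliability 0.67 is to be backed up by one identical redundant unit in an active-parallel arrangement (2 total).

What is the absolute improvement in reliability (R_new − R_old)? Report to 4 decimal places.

0.2211

R_before = 0.67
R_after = 1 − (1 − 0.67)^2 = 0.8911
ΔR = 0.8911 − 0.67 = 0.2211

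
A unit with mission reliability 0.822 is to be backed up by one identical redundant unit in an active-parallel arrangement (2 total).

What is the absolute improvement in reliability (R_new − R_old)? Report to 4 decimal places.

R_before = 0.822
R_after = 1 − (1 − 0.822)^2 = 0.9683
ΔR = 0.9683 − 0.822 = 0.1463

0.1463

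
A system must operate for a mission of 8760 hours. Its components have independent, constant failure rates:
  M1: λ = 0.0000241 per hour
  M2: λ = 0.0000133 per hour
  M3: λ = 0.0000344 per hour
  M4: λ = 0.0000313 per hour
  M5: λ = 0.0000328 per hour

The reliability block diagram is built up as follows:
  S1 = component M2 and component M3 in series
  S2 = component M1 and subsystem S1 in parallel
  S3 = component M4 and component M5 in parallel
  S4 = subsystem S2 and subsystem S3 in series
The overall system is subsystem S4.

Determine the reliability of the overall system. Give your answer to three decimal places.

0.879

R(M1) = exp(−0.0000241 × 8760) = 0.80968
R(M2) = exp(−0.0000133 × 8760) = 0.89002
R(M3) = exp(−0.0000344 × 8760) = 0.73982
R(M4) = exp(−0.0000313 × 8760) = 0.76019
R(M5) = exp(−0.0000328 × 8760) = 0.75027
Series (M2 and M3): 0.89002 × 0.73982 = 0.65845
Parallel (M1 and [0.65845]): 1 − (1 − 0.80968)(1 − 0.65845) = 0.93500
Parallel (M4 and M5): 1 − (1 − 0.76019)(1 − 0.75027) = 0.94011
Series ([0.93500] and [0.94011]): 0.93500 × 0.94011 = 0.879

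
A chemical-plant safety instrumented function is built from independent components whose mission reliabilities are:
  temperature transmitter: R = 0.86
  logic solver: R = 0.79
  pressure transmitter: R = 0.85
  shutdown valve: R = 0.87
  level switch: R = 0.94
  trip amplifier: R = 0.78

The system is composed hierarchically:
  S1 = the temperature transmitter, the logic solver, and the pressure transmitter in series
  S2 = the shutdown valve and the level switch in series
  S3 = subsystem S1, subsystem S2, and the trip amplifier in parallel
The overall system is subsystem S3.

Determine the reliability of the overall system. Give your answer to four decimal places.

0.9831

Series (temperature transmitter, logic solver, and pressure transmitter): 0.860000 × 0.790000 × 0.850000 = 0.577490
Series (shutdown valve and level switch): 0.870000 × 0.940000 = 0.817800
Parallel ([0.577490], [0.817800], and trip amplifier): 1 − (1 − 0.577490)(1 − 0.817800)(1 − 0.780000) = 0.9831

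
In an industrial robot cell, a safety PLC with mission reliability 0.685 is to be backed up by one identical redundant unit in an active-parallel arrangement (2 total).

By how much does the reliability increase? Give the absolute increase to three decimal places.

R_before = 0.685
R_after = 1 − (1 − 0.685)^2 = 0.901
ΔR = 0.901 − 0.685 = 0.216

0.216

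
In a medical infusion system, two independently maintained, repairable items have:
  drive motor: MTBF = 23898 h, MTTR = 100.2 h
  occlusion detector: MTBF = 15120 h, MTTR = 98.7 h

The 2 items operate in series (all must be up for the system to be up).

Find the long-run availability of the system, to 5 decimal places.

A(drive motor) = MTBF/(MTBF+MTTR) = 23898/(23898+100.2) = 0.995825
A(occlusion detector) = MTBF/(MTBF+MTTR) = 15120/(15120+98.7) = 0.993515
Series availability: 0.995825 × 0.993515 = 0.98937

0.98937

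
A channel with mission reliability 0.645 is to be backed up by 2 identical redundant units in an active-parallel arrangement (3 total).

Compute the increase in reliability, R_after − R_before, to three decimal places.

0.310

R_before = 0.645
R_after = 1 − (1 − 0.645)^3 = 0.955
ΔR = 0.955 − 0.645 = 0.310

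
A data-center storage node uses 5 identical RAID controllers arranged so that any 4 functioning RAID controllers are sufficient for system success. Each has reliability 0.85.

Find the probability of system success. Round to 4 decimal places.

R = Σ_{i=4}^{5} C(5,i) p^i (1−p)^{5−i} with p = 0.85
C(5,4)·0.85^4·0.15^1 = 0.391505
C(5,5)·0.85^5·0.15^0 = 0.443705
Sum = 0.8352

0.8352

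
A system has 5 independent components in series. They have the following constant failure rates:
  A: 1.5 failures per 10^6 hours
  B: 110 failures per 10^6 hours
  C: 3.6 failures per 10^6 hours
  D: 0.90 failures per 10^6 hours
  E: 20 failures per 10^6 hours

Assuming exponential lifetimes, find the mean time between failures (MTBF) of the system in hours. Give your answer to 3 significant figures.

Series of exponential components: λ_sys = Σ λ_i
λ_sys = 0.0000015 + 0.00011 + 0.0000036 + 0.00000090 + 0.000020 = 1.3600e-04 /h
MTBF = 1 / λ_sys = 7350 h

7350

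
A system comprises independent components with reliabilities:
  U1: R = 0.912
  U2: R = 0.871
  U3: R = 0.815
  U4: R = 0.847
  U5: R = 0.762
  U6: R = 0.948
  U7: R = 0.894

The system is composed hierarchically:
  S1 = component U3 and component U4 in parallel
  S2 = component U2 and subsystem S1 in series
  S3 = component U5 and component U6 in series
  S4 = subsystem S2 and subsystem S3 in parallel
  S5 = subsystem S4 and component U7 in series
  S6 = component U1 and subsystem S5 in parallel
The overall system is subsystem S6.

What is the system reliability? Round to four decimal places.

0.9873

Parallel (U3 and U4): 1 − (1 − 0.815000)(1 − 0.847000) = 0.971695
Series (U2 and [0.971695]): 0.871000 × 0.971695 = 0.846346
Series (U5 and U6): 0.762000 × 0.948000 = 0.722376
Parallel ([0.846346] and [0.722376]): 1 − (1 − 0.846346)(1 − 0.722376) = 0.957342
Series ([0.957342] and U7): 0.957342 × 0.894000 = 0.855864
Parallel (U1 and [0.855864]): 1 − (1 − 0.912000)(1 − 0.855864) = 0.9873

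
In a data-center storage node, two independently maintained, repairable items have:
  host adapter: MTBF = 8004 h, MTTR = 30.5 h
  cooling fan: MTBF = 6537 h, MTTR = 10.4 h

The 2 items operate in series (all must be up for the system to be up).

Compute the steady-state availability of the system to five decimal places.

A(host adapter) = MTBF/(MTBF+MTTR) = 8004/(8004+30.5) = 0.996204
A(cooling fan) = MTBF/(MTBF+MTTR) = 6537/(6537+10.4) = 0.998412
Series availability: 0.996204 × 0.998412 = 0.99462

0.99462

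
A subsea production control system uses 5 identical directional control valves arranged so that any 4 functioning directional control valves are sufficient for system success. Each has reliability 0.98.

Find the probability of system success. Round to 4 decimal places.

R = Σ_{i=4}^{5} C(5,i) p^i (1−p)^{5−i} with p = 0.98
C(5,4)·0.98^4·0.02^1 = 0.092237
C(5,5)·0.98^5·0.02^0 = 0.903921
Sum = 0.9962

0.9962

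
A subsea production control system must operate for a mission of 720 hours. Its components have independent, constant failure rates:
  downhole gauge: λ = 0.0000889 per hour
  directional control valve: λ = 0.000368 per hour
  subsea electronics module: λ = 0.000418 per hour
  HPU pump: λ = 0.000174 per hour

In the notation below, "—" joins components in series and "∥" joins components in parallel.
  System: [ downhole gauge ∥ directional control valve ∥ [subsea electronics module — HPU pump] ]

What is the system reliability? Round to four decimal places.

0.9950

R(downhole gauge) = exp(−0.0000889 × 720) = 0.937997
R(directional control valve) = exp(−0.000368 × 720) = 0.767237
R(subsea electronics module) = exp(−0.000418 × 720) = 0.740107
R(HPU pump) = exp(−0.000174 × 720) = 0.882250
Series (subsea electronics module and HPU pump): 0.740107 × 0.882250 = 0.652959
Parallel (downhole gauge, directional control valve, and [0.652959]): 1 − (1 − 0.937997)(1 − 0.767237)(1 − 0.652959) = 0.9950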